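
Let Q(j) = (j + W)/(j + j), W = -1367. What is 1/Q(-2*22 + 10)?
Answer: 68/1401 ≈ 0.048537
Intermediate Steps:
Q(j) = (-1367 + j)/(2*j) (Q(j) = (j - 1367)/(j + j) = (-1367 + j)/((2*j)) = (-1367 + j)*(1/(2*j)) = (-1367 + j)/(2*j))
1/Q(-2*22 + 10) = 1/((-1367 + (-2*22 + 10))/(2*(-2*22 + 10))) = 1/((-1367 + (-44 + 10))/(2*(-44 + 10))) = 1/((1/2)*(-1367 - 34)/(-34)) = 1/((1/2)*(-1/34)*(-1401)) = 1/(1401/68) = 68/1401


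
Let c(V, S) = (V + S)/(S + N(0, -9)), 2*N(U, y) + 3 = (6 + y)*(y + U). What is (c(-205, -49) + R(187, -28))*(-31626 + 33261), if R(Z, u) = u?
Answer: -1278570/37 ≈ -34556.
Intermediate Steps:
N(U, y) = -3/2 + (6 + y)*(U + y)/2 (N(U, y) = -3/2 + ((6 + y)*(y + U))/2 = -3/2 + ((6 + y)*(U + y))/2 = -3/2 + (6 + y)*(U + y)/2)
c(V, S) = (S + V)/(12 + S) (c(V, S) = (V + S)/(S + (-3/2 + (1/2)*(-9)**2 + 3*0 + 3*(-9) + (1/2)*0*(-9))) = (S + V)/(S + (-3/2 + (1/2)*81 + 0 - 27 + 0)) = (S + V)/(S + (-3/2 + 81/2 + 0 - 27 + 0)) = (S + V)/(S + 12) = (S + V)/(12 + S))
(c(-205, -49) + R(187, -28))*(-31626 + 33261) = ((-49 - 205)/(12 - 49) - 28)*(-31626 + 33261) = (-254/(-37) - 28)*1635 = (-1/37*(-254) - 28)*1635 = (254/37 - 28)*1635 = -782/37*1635 = -1278570/37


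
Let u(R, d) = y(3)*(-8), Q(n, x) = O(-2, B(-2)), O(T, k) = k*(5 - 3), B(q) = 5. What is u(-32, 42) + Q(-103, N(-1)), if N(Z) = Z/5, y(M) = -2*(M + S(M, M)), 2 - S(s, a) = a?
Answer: 42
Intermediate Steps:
S(s, a) = 2 - a
y(M) = -4 (y(M) = -2*(M + (2 - M)) = -2*2 = -4)
N(Z) = Z/5 (N(Z) = Z*(⅕) = Z/5)
O(T, k) = 2*k (O(T, k) = k*2 = 2*k)
Q(n, x) = 10 (Q(n, x) = 2*5 = 10)
u(R, d) = 32 (u(R, d) = -4*(-8) = 32)
u(-32, 42) + Q(-103, N(-1)) = 32 + 10 = 42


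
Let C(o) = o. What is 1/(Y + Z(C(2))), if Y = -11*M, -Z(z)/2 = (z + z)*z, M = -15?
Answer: 1/149 ≈ 0.0067114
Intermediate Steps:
Z(z) = -4*z² (Z(z) = -2*(z + z)*z = -2*2*z*z = -4*z²)
Y = 165 (Y = -11*(-15) = 165)
1/(Y + Z(C(2))) = 1/(165 - 4*2²) = 1/(165 - 4*4) = 1/(165 - 16) = 1/149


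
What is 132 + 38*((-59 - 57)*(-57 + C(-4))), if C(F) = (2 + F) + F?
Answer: 277836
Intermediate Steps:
C(F) = 2 + 2*F
132 + 38*((-59 - 57)*(-57 + C(-4))) = 132 + 38*((-59 - 57)*(-57 + (2 + 2*(-4)))) = 132 + 38*(-116*(-57 + (2 - 8))) = 132 + 38*(-116*(-57 - 6)) = 132 + 38*(-116*(-63)) = 132 + 38*7308 = 132 + 277704 = 277836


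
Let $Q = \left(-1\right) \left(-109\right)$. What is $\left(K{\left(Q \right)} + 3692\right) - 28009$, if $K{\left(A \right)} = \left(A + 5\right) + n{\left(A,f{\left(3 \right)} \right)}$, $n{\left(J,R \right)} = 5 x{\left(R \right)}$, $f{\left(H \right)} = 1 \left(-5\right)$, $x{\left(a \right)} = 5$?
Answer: $-24178$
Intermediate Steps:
$f{\left(H \right)} = -5$
$n{\left(J,R \right)} = 25$ ($n{\left(J,R \right)} = 5 \cdot 5 = 25$)
$Q = 109$
$K{\left(A \right)} = 30 + A$ ($K{\left(A \right)} = \left(A + 5\right) + 25 = \left(5 + A\right) + 25 = 30 + A$)
$\left(K{\left(Q \right)} + 3692\right) - 28009 = \left(\left(30 + 109\right) + 3692\right) - 28009 = \left(139 + 3692\right) - 28009 = 3831 - 28009 = -24178$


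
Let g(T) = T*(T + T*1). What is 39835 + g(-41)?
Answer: 43197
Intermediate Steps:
g(T) = 2*T² (g(T) = T*(T + T) = T*(2*T) = 2*T²)
39835 + g(-41) = 39835 + 2*(-41)² = 39835 + 2*1681 = 39835 + 3362 = 43197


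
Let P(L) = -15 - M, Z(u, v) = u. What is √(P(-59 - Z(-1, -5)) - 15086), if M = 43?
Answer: 2*I*√3786 ≈ 123.06*I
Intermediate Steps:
P(L) = -58 (P(L) = -15 - 1*43 = -15 - 43 = -58)
√(P(-59 - Z(-1, -5)) - 15086) = √(-58 - 15086) = √(-15144) = 2*I*√3786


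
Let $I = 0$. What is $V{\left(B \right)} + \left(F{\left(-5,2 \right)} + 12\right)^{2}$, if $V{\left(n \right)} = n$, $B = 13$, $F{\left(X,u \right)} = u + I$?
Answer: $209$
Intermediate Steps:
$F{\left(X,u \right)} = u$ ($F{\left(X,u \right)} = u + 0 = u$)
$V{\left(B \right)} + \left(F{\left(-5,2 \right)} + 12\right)^{2} = 13 + \left(2 + 12\right)^{2} = 13 + 14^{2} = 13 + 196 = 209$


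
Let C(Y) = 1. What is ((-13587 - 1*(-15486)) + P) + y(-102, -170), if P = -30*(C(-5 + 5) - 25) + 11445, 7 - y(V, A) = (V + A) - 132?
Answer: 14475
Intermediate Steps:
y(V, A) = 139 - A - V (y(V, A) = 7 - ((V + A) - 132) = 7 - ((A + V) - 132) = 7 - (-132 + A + V) = 7 + (132 - A - V) = 139 - A - V)
P = 12165 (P = -30*(1 - 25) + 11445 = -30*(-24) + 11445 = 720 + 11445 = 12165)
((-13587 - 1*(-15486)) + P) + y(-102, -170) = ((-13587 - 1*(-15486)) + 12165) + (139 - 1*(-170) - 1*(-102)) = ((-13587 + 15486) + 12165) + (139 + 170 + 102) = (1899 + 12165) + 411 = 14064 + 411 = 14475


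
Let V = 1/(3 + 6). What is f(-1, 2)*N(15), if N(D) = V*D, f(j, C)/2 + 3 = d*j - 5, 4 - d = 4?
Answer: -80/3 ≈ -26.667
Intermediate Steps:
V = ⅑ (V = 1/9 = ⅑ ≈ 0.11111)
d = 0 (d = 4 - 1*4 = 4 - 4 = 0)
f(j, C) = -16 (f(j, C) = -6 + 2*(0*j - 5) = -6 + 2*(0 - 5) = -6 + 2*(-5) = -6 - 10 = -16)
N(D) = D/9
f(-1, 2)*N(15) = -16*15/9 = -16*5/3 = -80/3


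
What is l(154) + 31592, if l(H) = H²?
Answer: 55308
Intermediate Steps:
l(154) + 31592 = 154² + 31592 = 23716 + 31592 = 55308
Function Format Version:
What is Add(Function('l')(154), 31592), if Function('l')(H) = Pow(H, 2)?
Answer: 55308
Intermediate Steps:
Add(Function('l')(154), 31592) = Add(Pow(154, 2), 31592) = Add(23716, 31592) = 55308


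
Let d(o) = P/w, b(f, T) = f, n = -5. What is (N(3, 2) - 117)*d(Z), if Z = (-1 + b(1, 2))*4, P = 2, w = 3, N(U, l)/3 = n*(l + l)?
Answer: -118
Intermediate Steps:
N(U, l) = -30*l (N(U, l) = 3*(-5*(l + l)) = 3*(-10*l) = -30*l)
Z = 0 (Z = (-1 + 1)*4 = 0*4 = 0)
d(o) = ⅔ (d(o) = 2/3 = 2*(⅓) = ⅔)
(N(3, 2) - 117)*d(Z) = (-30*2 - 117)*(⅔) = (-60 - 117)*(⅔) = -177*⅔ = -118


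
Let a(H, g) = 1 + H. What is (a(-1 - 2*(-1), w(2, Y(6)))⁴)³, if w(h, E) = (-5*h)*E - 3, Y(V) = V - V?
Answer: 4096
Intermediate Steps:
Y(V) = 0
w(h, E) = -3 - 5*E*h (w(h, E) = -5*E*h - 3 = -3 - 5*E*h)
(a(-1 - 2*(-1), w(2, Y(6)))⁴)³ = ((1 + (-1 - 2*(-1)))⁴)³ = ((1 + (-1 + 2))⁴)³ = ((1 + 1)⁴)³ = (2⁴)³ = 16³ = 4096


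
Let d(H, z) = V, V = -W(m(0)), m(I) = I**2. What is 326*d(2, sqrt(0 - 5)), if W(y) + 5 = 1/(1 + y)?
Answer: 1304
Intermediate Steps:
W(y) = -5 + 1/(1 + y)
V = 4 (V = -(-4 - 5*0**2)/(1 + 0**2) = -(-4 - 5*0)/(1 + 0) = -(-4 + 0)/1 = -(-4) = -1*(-4) = 4)
d(H, z) = 4
326*d(2, sqrt(0 - 5)) = 326*4 = 1304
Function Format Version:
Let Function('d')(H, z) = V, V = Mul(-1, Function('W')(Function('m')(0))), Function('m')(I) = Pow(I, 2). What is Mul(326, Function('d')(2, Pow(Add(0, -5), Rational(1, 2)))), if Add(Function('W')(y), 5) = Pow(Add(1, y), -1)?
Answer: 1304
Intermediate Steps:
Function('W')(y) = Add(-5, Pow(Add(1, y), -1))
V = 4 (V = Mul(-1, Mul(Pow(Add(1, Pow(0, 2)), -1), Add(-4, Mul(-5, Pow(0, 2))))) = Mul(-1, Mul(Pow(Add(1, 0), -1), Add(-4, Mul(-5, 0)))) = Mul(-1, Mul(Pow(1, -1), Add(-4, 0))) = Mul(-1, Mul(1, -4)) = Mul(-1, -4) = 4)
Function('d')(H, z) = 4
Mul(326, Function('d')(2, Pow(Add(0, -5), Rational(1, 2)))) = Mul(326, 4) = 1304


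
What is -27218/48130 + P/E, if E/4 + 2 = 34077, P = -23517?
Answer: -484168661/656011900 ≈ -0.73805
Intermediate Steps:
E = 136300 (E = -8 + 4*34077 = -8 + 136308 = 136300)
-27218/48130 + P/E = -27218/48130 - 23517/136300 = -27218*1/48130 - 23517*1/136300 = -13609/24065 - 23517/136300 = -484168661/656011900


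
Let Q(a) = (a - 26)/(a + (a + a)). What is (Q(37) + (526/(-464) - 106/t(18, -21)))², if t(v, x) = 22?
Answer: 2748655620649/80243025984 ≈ 34.254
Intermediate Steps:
Q(a) = (-26 + a)/(3*a) (Q(a) = (-26 + a)/(a + 2*a) = (-26 + a)/((3*a)) = (-26 + a)*(1/(3*a)) = (-26 + a)/(3*a))
(Q(37) + (526/(-464) - 106/t(18, -21)))² = ((⅓)*(-26 + 37)/37 + (526/(-464) - 106/22))² = ((⅓)*(1/37)*11 + (526*(-1/464) - 106*1/22))² = (11/111 + (-263/232 - 53/11))² = (11/111 - 15189/2552)² = (-1657907/283272)² = 2748655620649/80243025984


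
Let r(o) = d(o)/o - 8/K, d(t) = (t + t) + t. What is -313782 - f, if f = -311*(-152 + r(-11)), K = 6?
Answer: -1081607/3 ≈ -3.6054e+5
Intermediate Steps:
d(t) = 3*t (d(t) = 2*t + t = 3*t)
r(o) = 5/3 (r(o) = (3*o)/o - 8/6 = 3 - 8*⅙ = 3 - 4/3 = 5/3)
f = 140261/3 (f = -311*(-152 + 5/3) = -311*(-451/3) = 140261/3 ≈ 46754.)
-313782 - f = -313782 - 1*140261/3 = -313782 - 140261/3 = -1081607/3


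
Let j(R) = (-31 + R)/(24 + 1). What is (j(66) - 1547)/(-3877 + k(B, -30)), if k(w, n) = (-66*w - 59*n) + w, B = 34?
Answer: 2576/7195 ≈ 0.35803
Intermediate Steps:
k(w, n) = -65*w - 59*n
j(R) = -31/25 + R/25 (j(R) = (-31 + R)/25 = (-31 + R)*(1/25) = -31/25 + R/25)
(j(66) - 1547)/(-3877 + k(B, -30)) = ((-31/25 + (1/25)*66) - 1547)/(-3877 + (-65*34 - 59*(-30))) = ((-31/25 + 66/25) - 1547)/(-3877 + (-2210 + 1770)) = (7/5 - 1547)/(-3877 - 440) = -7728/5/(-4317) = -7728/5*(-1/4317) = 2576/7195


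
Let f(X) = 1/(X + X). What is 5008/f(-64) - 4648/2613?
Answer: -1675000360/2613 ≈ -6.4103e+5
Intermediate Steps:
f(X) = 1/(2*X)
5008/f(-64) - 4648/2613 = 5008/(((½)/(-64))) - 4648/2613 = 5008/(((½)*(-1/64))) - 4648*1/2613 = 5008/(-1/128) - 4648/2613 = 5008*(-128) - 4648/2613 = -641024 - 4648/2613 = -1675000360/2613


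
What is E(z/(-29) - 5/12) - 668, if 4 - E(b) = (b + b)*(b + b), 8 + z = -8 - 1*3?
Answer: -20110153/30276 ≈ -664.23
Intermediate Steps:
z = -19 (z = -8 + (-8 - 1*3) = -8 + (-8 - 3) = -8 - 11 = -19)
E(b) = 4 - 4*b² (E(b) = 4 - (b + b)*(b + b) = 4 - 2*b*2*b = 4 - 4*b²)
E(z/(-29) - 5/12) - 668 = (4 - 4*(-19/(-29) - 5/12)²) - 668 = (4 - 4*(-19*(-1/29) - 5*1/12)²) - 668 = (4 - 4*(19/29 - 5/12)²) - 668 = (4 - 4*(83/348)²) - 668 = (4 - 4*6889/121104) - 668 = (4 - 6889/30276) - 668 = 114215/30276 - 668 = -20110153/30276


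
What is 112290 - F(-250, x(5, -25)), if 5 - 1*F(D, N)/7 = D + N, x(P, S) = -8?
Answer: 110449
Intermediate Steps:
F(D, N) = 35 - 7*D - 7*N (F(D, N) = 35 - 7*(D + N) = 35 + (-7*D - 7*N) = 35 - 7*D - 7*N)
112290 - F(-250, x(5, -25)) = 112290 - (35 - 7*(-250) - 7*(-8)) = 112290 - (35 + 1750 + 56) = 112290 - 1*1841 = 112290 - 1841 = 110449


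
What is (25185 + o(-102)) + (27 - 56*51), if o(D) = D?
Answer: 22254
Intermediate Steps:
(25185 + o(-102)) + (27 - 56*51) = (25185 - 102) + (27 - 56*51) = 25083 + (27 - 2856) = 25083 - 2829 = 22254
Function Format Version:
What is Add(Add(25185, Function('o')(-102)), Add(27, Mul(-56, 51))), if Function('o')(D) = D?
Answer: 22254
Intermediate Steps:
Add(Add(25185, Function('o')(-102)), Add(27, Mul(-56, 51))) = Add(Add(25185, -102), Add(27, Mul(-56, 51))) = Add(25083, Add(27, -2856)) = Add(25083, -2829) = 22254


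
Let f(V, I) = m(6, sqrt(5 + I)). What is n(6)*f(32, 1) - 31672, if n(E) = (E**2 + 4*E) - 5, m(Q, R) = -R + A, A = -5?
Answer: -31947 - 55*sqrt(6) ≈ -32082.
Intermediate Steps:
m(Q, R) = -5 - R (m(Q, R) = -R - 5 = -5 - R)
n(E) = -5 + E**2 + 4*E
f(V, I) = -5 - sqrt(5 + I)
n(6)*f(32, 1) - 31672 = (-5 + 6**2 + 4*6)*(-5 - sqrt(5 + 1)) - 31672 = (-5 + 36 + 24)*(-5 - sqrt(6)) - 31672 = 55*(-5 - sqrt(6)) - 31672 = (-275 - 55*sqrt(6)) - 31672 = -31947 - 55*sqrt(6)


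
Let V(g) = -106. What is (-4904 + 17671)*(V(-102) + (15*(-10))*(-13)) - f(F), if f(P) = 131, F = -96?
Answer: 23542217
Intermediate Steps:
(-4904 + 17671)*(V(-102) + (15*(-10))*(-13)) - f(F) = (-4904 + 17671)*(-106 + (15*(-10))*(-13)) - 1*131 = 12767*(-106 - 150*(-13)) - 131 = 12767*(-106 + 1950) - 131 = 12767*1844 - 131 = 23542348 - 131 = 23542217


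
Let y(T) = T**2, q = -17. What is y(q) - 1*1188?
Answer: -899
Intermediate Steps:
y(q) - 1*1188 = (-17)**2 - 1*1188 = 289 - 1188 = -899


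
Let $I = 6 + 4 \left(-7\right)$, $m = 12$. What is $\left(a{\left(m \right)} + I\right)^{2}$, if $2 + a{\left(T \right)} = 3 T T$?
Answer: $166464$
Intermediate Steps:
$a{\left(T \right)} = -2 + 3 T^{2}$ ($a{\left(T \right)} = -2 + 3 T T = -2 + 3 T^{2}$)
$I = -22$ ($I = 6 - 28 = -22$)
$\left(a{\left(m \right)} + I\right)^{2} = \left(\left(-2 + 3 \cdot 12^{2}\right) - 22\right)^{2} = \left(\left(-2 + 3 \cdot 144\right) - 22\right)^{2} = \left(\left(-2 + 432\right) - 22\right)^{2} = \left(430 - 22\right)^{2} = 408^{2} = 166464$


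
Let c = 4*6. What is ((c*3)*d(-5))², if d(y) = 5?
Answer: 129600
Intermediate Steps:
c = 24
((c*3)*d(-5))² = ((24*3)*5)² = (72*5)² = 360² = 129600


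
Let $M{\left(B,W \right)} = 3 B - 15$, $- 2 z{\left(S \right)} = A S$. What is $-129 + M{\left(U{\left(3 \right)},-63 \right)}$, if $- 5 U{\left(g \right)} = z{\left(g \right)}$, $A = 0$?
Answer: $-144$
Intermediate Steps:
$z{\left(S \right)} = 0$ ($z{\left(S \right)} = - \frac{0 S}{2} = \left(- \frac{1}{2}\right) 0 = 0$)
$U{\left(g \right)} = 0$ ($U{\left(g \right)} = \left(- \frac{1}{5}\right) 0 = 0$)
$M{\left(B,W \right)} = -15 + 3 B$
$-129 + M{\left(U{\left(3 \right)},-63 \right)} = -129 + \left(-15 + 3 \cdot 0\right) = -129 + \left(-15 + 0\right) = -129 - 15 = -144$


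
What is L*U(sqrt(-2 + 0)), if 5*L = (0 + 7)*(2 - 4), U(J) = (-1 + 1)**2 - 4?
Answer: 56/5 ≈ 11.200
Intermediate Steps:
U(J) = -4 (U(J) = 0**2 - 4 = 0 - 4 = -4)
L = -14/5 (L = ((0 + 7)*(2 - 4))/5 = (7*(-2))/5 = (1/5)*(-14) = -14/5 ≈ -2.8000)
L*U(sqrt(-2 + 0)) = -14/5*(-4) = 56/5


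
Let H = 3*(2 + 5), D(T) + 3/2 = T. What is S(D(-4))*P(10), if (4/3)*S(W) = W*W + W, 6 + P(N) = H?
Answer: 4455/16 ≈ 278.44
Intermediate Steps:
D(T) = -3/2 + T
H = 21 (H = 3*7 = 21)
P(N) = 15 (P(N) = -6 + 21 = 15)
S(W) = 3*W/4 + 3*W²/4 (S(W) = 3*(W*W + W)/4 = 3*(W² + W)/4 = 3*(W + W²)/4 = 3*W/4 + 3*W²/4)
S(D(-4))*P(10) = (3*(-3/2 - 4)*(1 + (-3/2 - 4))/4)*15 = ((¾)*(-11/2)*(1 - 11/2))*15 = ((¾)*(-11/2)*(-9/2))*15 = (297/16)*15 = 4455/16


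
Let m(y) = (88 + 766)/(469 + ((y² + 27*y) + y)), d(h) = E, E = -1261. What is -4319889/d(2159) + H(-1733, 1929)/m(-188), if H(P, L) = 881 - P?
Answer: 52193224326/538447 ≈ 96933.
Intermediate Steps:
d(h) = -1261
m(y) = 854/(469 + y² + 28*y) (m(y) = 854/(469 + (y² + 28*y)) = 854/(469 + y² + 28*y))
-4319889/d(2159) + H(-1733, 1929)/m(-188) = -4319889/(-1261) + (881 - 1*(-1733))/((854/(469 + (-188)² + 28*(-188)))) = -4319889*(-1/1261) + (881 + 1733)/((854/(469 + 35344 - 5264))) = 4319889/1261 + 2614/((854/30549)) = 4319889/1261 + 2614/((854*(1/30549))) = 4319889/1261 + 2614/(854/30549) = 4319889/1261 + 2614*(30549/854) = 4319889/1261 + 39927543/427 = 52193224326/538447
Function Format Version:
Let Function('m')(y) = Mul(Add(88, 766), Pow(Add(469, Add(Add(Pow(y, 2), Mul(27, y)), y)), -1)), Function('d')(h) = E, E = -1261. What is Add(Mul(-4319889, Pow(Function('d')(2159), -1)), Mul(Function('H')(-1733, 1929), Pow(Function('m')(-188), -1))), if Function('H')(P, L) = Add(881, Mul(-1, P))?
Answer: Rational(52193224326, 538447) ≈ 96933.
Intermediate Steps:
Function('d')(h) = -1261
Function('m')(y) = Mul(854, Pow(Add(469, Pow(y, 2), Mul(28, y)), -1)) (Function('m')(y) = Mul(854, Pow(Add(469, Add(Pow(y, 2), Mul(28, y))), -1)) = Mul(854, Pow(Add(469, Pow(y, 2), Mul(28, y)), -1)))
Add(Mul(-4319889, Pow(Function('d')(2159), -1)), Mul(Function('H')(-1733, 1929), Pow(Function('m')(-188), -1))) = Add(Mul(-4319889, Pow(-1261, -1)), Mul(Add(881, Mul(-1, -1733)), Pow(Mul(854, Pow(Add(469, Pow(-188, 2), Mul(28, -188)), -1)), -1))) = Add(Mul(-4319889, Rational(-1, 1261)), Mul(Add(881, 1733), Pow(Mul(854, Pow(Add(469, 35344, -5264), -1)), -1))) = Add(Rational(4319889, 1261), Mul(2614, Pow(Mul(854, Pow(30549, -1)), -1))) = Add(Rational(4319889, 1261), Mul(2614, Pow(Mul(854, Rational(1, 30549)), -1))) = Add(Rational(4319889, 1261), Mul(2614, Pow(Rational(854, 30549), -1))) = Add(Rational(4319889, 1261), Mul(2614, Rational(30549, 854))) = Add(Rational(4319889, 1261), Rational(39927543, 427)) = Rational(52193224326, 538447)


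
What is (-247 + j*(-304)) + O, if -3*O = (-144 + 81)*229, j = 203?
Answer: -57150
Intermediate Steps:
O = 4809 (O = -(-144 + 81)*229/3 = -(-21)*229 = -⅓*(-14427) = 4809)
(-247 + j*(-304)) + O = (-247 + 203*(-304)) + 4809 = (-247 - 61712) + 4809 = -61959 + 4809 = -57150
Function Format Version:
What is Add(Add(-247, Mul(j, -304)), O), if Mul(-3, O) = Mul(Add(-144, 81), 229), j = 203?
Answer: -57150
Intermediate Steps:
O = 4809 (O = Mul(Rational(-1, 3), Mul(Add(-144, 81), 229)) = Mul(Rational(-1, 3), Mul(-63, 229)) = Mul(Rational(-1, 3), -14427) = 4809)
Add(Add(-247, Mul(j, -304)), O) = Add(Add(-247, Mul(203, -304)), 4809) = Add(Add(-247, -61712), 4809) = Add(-61959, 4809) = -57150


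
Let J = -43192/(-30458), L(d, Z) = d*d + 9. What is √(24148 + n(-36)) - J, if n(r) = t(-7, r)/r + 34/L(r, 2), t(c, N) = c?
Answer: -21596/15229 + √18277788095/870 ≈ 153.98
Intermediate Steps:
L(d, Z) = 9 + d² (L(d, Z) = d² + 9 = 9 + d²)
J = 21596/15229 (J = -43192*(-1/30458) = 21596/15229 ≈ 1.4181)
n(r) = -7/r + 34/(9 + r²)
√(24148 + n(-36)) - J = √(24148 + (-63 - 7*(-36)² + 34*(-36))/((-36)*(9 + (-36)²))) - 1*21596/15229 = √(24148 - (-63 - 7*1296 - 1224)/(36*(9 + 1296))) - 21596/15229 = √(24148 - 1/36*(-63 - 9072 - 1224)/1305) - 21596/15229 = √(24148 - 1/36*1/1305*(-10359)) - 21596/15229 = √(24148 + 1151/5220) - 21596/15229 = √(126053711/5220) - 21596/15229 = √18277788095/870 - 21596/15229 = -21596/15229 + √18277788095/870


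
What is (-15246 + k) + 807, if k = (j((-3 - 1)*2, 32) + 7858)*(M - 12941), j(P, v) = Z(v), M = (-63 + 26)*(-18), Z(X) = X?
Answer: -96864189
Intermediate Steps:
M = 666 (M = -37*(-18) = 666)
j(P, v) = v
k = -96849750 (k = (32 + 7858)*(666 - 12941) = 7890*(-12275) = -96849750)
(-15246 + k) + 807 = (-15246 - 96849750) + 807 = -96864996 + 807 = -96864189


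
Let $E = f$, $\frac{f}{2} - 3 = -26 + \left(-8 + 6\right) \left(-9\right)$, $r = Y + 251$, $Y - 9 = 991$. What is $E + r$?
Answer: $1241$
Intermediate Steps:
$Y = 1000$ ($Y = 9 + 991 = 1000$)
$r = 1251$ ($r = 1000 + 251 = 1251$)
$f = -10$ ($f = 6 + 2 \left(-26 + \left(-8 + 6\right) \left(-9\right)\right) = 6 + 2 \left(-26 - -18\right) = 6 + 2 \left(-26 + 18\right) = 6 + 2 \left(-8\right) = 6 - 16 = -10$)
$E = -10$
$E + r = -10 + 1251 = 1241$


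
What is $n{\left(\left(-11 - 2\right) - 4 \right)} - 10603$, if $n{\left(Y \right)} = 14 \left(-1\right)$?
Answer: $-10617$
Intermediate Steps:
$n{\left(Y \right)} = -14$
$n{\left(\left(-11 - 2\right) - 4 \right)} - 10603 = -14 - 10603 = -10617$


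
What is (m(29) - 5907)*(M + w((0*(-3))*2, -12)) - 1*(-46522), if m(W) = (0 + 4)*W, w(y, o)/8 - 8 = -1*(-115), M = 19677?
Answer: -119601329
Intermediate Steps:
w(y, o) = 984 (w(y, o) = 64 + 8*(-1*(-115)) = 64 + 8*115 = 64 + 920 = 984)
m(W) = 4*W
(m(29) - 5907)*(M + w((0*(-3))*2, -12)) - 1*(-46522) = (4*29 - 5907)*(19677 + 984) - 1*(-46522) = (116 - 5907)*20661 + 46522 = -5791*20661 + 46522 = -119647851 + 46522 = -119601329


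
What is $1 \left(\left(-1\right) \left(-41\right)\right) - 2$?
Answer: $39$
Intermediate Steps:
$1 \left(\left(-1\right) \left(-41\right)\right) - 2 = 1 \cdot 41 - 2 = 41 - 2 = 39$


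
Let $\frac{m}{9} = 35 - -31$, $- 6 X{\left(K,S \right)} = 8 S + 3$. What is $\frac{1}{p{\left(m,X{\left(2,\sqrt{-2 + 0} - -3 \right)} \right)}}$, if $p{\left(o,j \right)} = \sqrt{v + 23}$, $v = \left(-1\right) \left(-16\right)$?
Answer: $\frac{\sqrt{39}}{39} \approx 0.16013$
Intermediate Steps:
$v = 16$
$X{\left(K,S \right)} = - \frac{1}{2} - \frac{4 S}{3}$ ($X{\left(K,S \right)} = - \frac{8 S + 3}{6} = - \frac{3 + 8 S}{6} = - \frac{1}{2} - \frac{4 S}{3}$)
$m = 594$ ($m = 9 \left(35 - -31\right) = 9 \left(35 + 31\right) = 9 \cdot 66 = 594$)
$p{\left(o,j \right)} = \sqrt{39}$ ($p{\left(o,j \right)} = \sqrt{16 + 23} = \sqrt{39}$)
$\frac{1}{p{\left(m,X{\left(2,\sqrt{-2 + 0} - -3 \right)} \right)}} = \frac{1}{\sqrt{39}} = \frac{\sqrt{39}}{39}$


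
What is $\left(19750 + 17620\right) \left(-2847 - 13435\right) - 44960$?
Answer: $-608503300$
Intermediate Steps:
$\left(19750 + 17620\right) \left(-2847 - 13435\right) - 44960 = 37370 \left(-16282\right) - 44960 = -608458340 - 44960 = -608503300$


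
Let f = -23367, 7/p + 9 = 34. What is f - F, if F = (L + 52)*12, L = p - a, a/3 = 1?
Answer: -598959/25 ≈ -23958.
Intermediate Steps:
a = 3 (a = 3*1 = 3)
p = 7/25 (p = 7/(-9 + 34) = 7/25 ≈ 0.28000)
L = -68/25 (L = 7/25 - 1*3 = 7/25 - 3 = -68/25 ≈ -2.7200)
F = 14784/25 (F = (-68/25 + 52)*12 = (1232/25)*12 = 14784/25 ≈ 591.36)
f - F = -23367 - 1*14784/25 = -23367 - 14784/25 = -598959/25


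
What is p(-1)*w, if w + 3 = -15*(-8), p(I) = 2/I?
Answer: -234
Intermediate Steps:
w = 117 (w = -3 - 15*(-8) = -3 + 120 = 117)
p(-1)*w = (2/(-1))*117 = (2*(-1))*117 = -2*117 = -234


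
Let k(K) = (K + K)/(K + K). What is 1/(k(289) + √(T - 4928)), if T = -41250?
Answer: 1/46179 - I*√46178/46179 ≈ 2.1655e-5 - 0.0046534*I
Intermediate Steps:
k(K) = 1 (k(K) = (2*K)/((2*K)) = (2*K)*(1/(2*K)) = 1)
1/(k(289) + √(T - 4928)) = 1/(1 + √(-41250 - 4928)) = 1/(1 + √(-46178)) = 1/(1 + I*√46178)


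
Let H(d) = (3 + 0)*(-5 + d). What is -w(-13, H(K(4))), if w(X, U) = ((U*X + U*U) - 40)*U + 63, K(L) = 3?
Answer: 381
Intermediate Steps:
H(d) = -15 + 3*d (H(d) = 3*(-5 + d) = -15 + 3*d)
w(X, U) = 63 + U*(-40 + U² + U*X) (w(X, U) = ((U*X + U²) - 40)*U + 63 = ((U² + U*X) - 40)*U + 63 = (-40 + U² + U*X)*U + 63 = U*(-40 + U² + U*X) + 63 = 63 + U*(-40 + U² + U*X))
-w(-13, H(K(4))) = -(63 + (-15 + 3*3)³ - 40*(-15 + 3*3) - 13*(-15 + 3*3)²) = -(63 + (-15 + 9)³ - 40*(-15 + 9) - 13*(-15 + 9)²) = -(63 + (-6)³ - 40*(-6) - 13*(-6)²) = -(63 - 216 + 240 - 13*36) = -(63 - 216 + 240 - 468) = -1*(-381) = 381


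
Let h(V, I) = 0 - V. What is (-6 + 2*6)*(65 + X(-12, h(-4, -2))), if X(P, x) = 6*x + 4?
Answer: 558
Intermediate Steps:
h(V, I) = -V
X(P, x) = 4 + 6*x
(-6 + 2*6)*(65 + X(-12, h(-4, -2))) = (-6 + 2*6)*(65 + (4 + 6*(-1*(-4)))) = (-6 + 12)*(65 + (4 + 6*4)) = 6*(65 + (4 + 24)) = 6*(65 + 28) = 6*93 = 558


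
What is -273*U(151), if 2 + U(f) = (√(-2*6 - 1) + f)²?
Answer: -6220578 - 82446*I*√13 ≈ -6.2206e+6 - 2.9726e+5*I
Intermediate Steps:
U(f) = -2 + (f + I*√13)² (U(f) = -2 + (√(-2*6 - 1) + f)² = -2 + (√(-12 - 1) + f)² = -2 + (√(-13) + f)² = -2 + (I*√13 + f)² = -2 + (f + I*√13)²)
-273*U(151) = -273*(-2 + (151 + I*√13)²) = 546 - 273*(151 + I*√13)²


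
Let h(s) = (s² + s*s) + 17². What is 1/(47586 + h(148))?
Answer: 1/91683 ≈ 1.0907e-5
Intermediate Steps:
h(s) = 289 + 2*s² (h(s) = (s² + s²) + 289 = 2*s² + 289 = 289 + 2*s²)
1/(47586 + h(148)) = 1/(47586 + (289 + 2*148²)) = 1/(47586 + (289 + 2*21904)) = 1/(47586 + (289 + 43808)) = 1/(47586 + 44097) = 1/91683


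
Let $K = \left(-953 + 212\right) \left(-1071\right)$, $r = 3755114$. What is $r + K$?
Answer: $4548725$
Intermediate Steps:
$K = 793611$ ($K = \left(-741\right) \left(-1071\right) = 793611$)
$r + K = 3755114 + 793611 = 4548725$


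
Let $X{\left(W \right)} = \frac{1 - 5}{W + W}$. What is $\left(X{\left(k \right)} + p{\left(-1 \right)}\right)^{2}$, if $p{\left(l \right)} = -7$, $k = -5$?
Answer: $\frac{1089}{25} \approx 43.56$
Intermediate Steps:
$X{\left(W \right)} = - \frac{2}{W}$ ($X{\left(W \right)} = - \frac{4}{2 W} = - 4 \frac{1}{2 W} = - \frac{2}{W}$)
$\left(X{\left(k \right)} + p{\left(-1 \right)}\right)^{2} = \left(- \frac{2}{-5} - 7\right)^{2} = \left(\left(-2\right) \left(- \frac{1}{5}\right) - 7\right)^{2} = \left(\frac{2}{5} - 7\right)^{2} = \left(- \frac{33}{5}\right)^{2} = \frac{1089}{25}$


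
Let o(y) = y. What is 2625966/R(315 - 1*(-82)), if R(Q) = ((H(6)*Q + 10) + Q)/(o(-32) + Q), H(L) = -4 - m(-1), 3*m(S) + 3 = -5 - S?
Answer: -1437716385/382 ≈ -3.7637e+6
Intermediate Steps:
m(S) = -8/3 - S/3 (m(S) = -1 + (-5 - S)/3 = -1 + (-5/3 - S/3) = -8/3 - S/3)
H(L) = -5/3 (H(L) = -4 - (-8/3 - ⅓*(-1)) = -4 - (-8/3 + ⅓) = -4 - 1*(-7/3) = -4 + 7/3 = -5/3)
R(Q) = (10 - 2*Q/3)/(-32 + Q) (R(Q) = ((-5*Q/3 + 10) + Q)/(-32 + Q) = ((10 - 5*Q/3) + Q)/(-32 + Q) = (10 - 2*Q/3)/(-32 + Q))
2625966/R(315 - 1*(-82)) = 2625966/((2*(15 - (315 - 1*(-82)))/(3*(-32 + (315 - 1*(-82)))))) = 2625966/((2*(15 - (315 + 82))/(3*(-32 + (315 + 82))))) = 2625966/((2*(15 - 1*397)/(3*(-32 + 397)))) = 2625966/(((⅔)*(15 - 397)/365)) = 2625966/(((⅔)*(1/365)*(-382))) = 2625966/(-764/1095) = 2625966*(-1095/764) = -1437716385/382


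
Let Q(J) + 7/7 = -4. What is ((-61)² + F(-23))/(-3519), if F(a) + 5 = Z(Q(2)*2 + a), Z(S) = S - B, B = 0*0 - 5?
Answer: -3688/3519 ≈ -1.0480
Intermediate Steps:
B = -5 (B = 0 - 5 = -5)
Q(J) = -5 (Q(J) = -1 - 4 = -5)
Z(S) = 5 + S (Z(S) = S - 1*(-5) = S + 5 = 5 + S)
F(a) = -10 + a (F(a) = -5 + (5 + (-5*2 + a)) = -5 + (5 + (-10 + a)) = -5 + (-5 + a) = -10 + a)
((-61)² + F(-23))/(-3519) = ((-61)² + (-10 - 23))/(-3519) = (3721 - 33)*(-1/3519) = 3688*(-1/3519) = -3688/3519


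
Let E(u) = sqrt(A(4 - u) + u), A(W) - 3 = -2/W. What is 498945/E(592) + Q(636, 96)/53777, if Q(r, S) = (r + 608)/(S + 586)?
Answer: 622/18337957 + 3492615*sqrt(1049586)/174931 ≈ 20455.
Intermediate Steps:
A(W) = 3 - 2/W
E(u) = sqrt(3 + u - 2/(4 - u)) (E(u) = sqrt((3 - 2/(4 - u)) + u) = sqrt(3 + u - 2/(4 - u)))
Q(r, S) = (608 + r)/(586 + S)
498945/E(592) + Q(636, 96)/53777 = 498945/(sqrt((-10 + 592**2 - 1*592)/(-4 + 592))) + ((608 + 636)/(586 + 96))/53777 = 498945/(sqrt((-10 + 350464 - 592)/588)) + (1244/682)*(1/53777) = 498945/(sqrt((1/588)*349862)) + ((1/682)*1244)*(1/53777) = 498945/(sqrt(174931/294)) + (622/341)*(1/53777) = 498945/((sqrt(1049586)/42)) + 622/18337957 = 498945*(7*sqrt(1049586)/174931) + 622/18337957 = 3492615*sqrt(1049586)/174931 + 622/18337957 = 622/18337957 + 3492615*sqrt(1049586)/174931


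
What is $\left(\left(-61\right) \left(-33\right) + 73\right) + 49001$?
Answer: $51087$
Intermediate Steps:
$\left(\left(-61\right) \left(-33\right) + 73\right) + 49001 = \left(2013 + 73\right) + 49001 = 2086 + 49001 = 51087$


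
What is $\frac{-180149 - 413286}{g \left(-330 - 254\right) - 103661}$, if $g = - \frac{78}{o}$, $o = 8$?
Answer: $\frac{593435}{97967} \approx 6.0575$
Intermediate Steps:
$g = - \frac{39}{4}$ ($g = - \frac{78}{8} = \left(-78\right) \frac{1}{8} = - \frac{39}{4} \approx -9.75$)
$\frac{-180149 - 413286}{g \left(-330 - 254\right) - 103661} = \frac{-180149 - 413286}{- \frac{39 \left(-330 - 254\right)}{4} - 103661} = - \frac{593435}{\left(- \frac{39}{4}\right) \left(-584\right) - 103661} = - \frac{593435}{5694 - 103661} = - \frac{593435}{-97967} = \left(-593435\right) \left(- \frac{1}{97967}\right) = \frac{593435}{97967}$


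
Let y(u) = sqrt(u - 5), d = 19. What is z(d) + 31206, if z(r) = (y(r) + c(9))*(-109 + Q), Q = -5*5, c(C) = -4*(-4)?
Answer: 29062 - 134*sqrt(14) ≈ 28561.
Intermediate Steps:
c(C) = 16
y(u) = sqrt(-5 + u)
Q = -25
z(r) = -2144 - 134*sqrt(-5 + r) (z(r) = (sqrt(-5 + r) + 16)*(-109 - 25) = (16 + sqrt(-5 + r))*(-134) = -2144 - 134*sqrt(-5 + r))
z(d) + 31206 = (-2144 - 134*sqrt(-5 + 19)) + 31206 = (-2144 - 134*sqrt(14)) + 31206 = 29062 - 134*sqrt(14)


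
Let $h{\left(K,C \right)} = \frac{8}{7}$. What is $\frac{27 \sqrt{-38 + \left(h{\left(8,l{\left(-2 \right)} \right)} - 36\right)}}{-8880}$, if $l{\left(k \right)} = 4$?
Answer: $- \frac{9 i \sqrt{3570}}{20720} \approx - 0.025953 i$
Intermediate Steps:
$h{\left(K,C \right)} = \frac{8}{7}$ ($h{\left(K,C \right)} = 8 \cdot \frac{1}{7} = \frac{8}{7}$)
$\frac{27 \sqrt{-38 + \left(h{\left(8,l{\left(-2 \right)} \right)} - 36\right)}}{-8880} = \frac{27 \sqrt{-38 + \left(\frac{8}{7} - 36\right)}}{-8880} = 27 \sqrt{-38 - \frac{244}{7}} \left(- \frac{1}{8880}\right) = 27 \sqrt{- \frac{510}{7}} \left(- \frac{1}{8880}\right) = 27 \frac{i \sqrt{3570}}{7} \left(- \frac{1}{8880}\right) = \frac{27 i \sqrt{3570}}{7} \left(- \frac{1}{8880}\right) = - \frac{9 i \sqrt{3570}}{20720}$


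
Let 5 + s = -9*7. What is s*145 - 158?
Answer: -10018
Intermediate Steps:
s = -68 (s = -5 - 9*7 = -5 - 63 = -68)
s*145 - 158 = -68*145 - 158 = -9860 - 158 = -10018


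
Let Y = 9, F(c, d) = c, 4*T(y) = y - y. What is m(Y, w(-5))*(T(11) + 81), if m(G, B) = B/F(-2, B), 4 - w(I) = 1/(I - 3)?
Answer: -2673/16 ≈ -167.06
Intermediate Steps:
T(y) = 0 (T(y) = (y - y)/4 = (1/4)*0 = 0)
w(I) = 4 - 1/(-3 + I) (w(I) = 4 - 1/(I - 3) = 4 - 1/(-3 + I))
m(G, B) = -B/2 (m(G, B) = B/(-2) = B*(-1/2) = -B/2)
m(Y, w(-5))*(T(11) + 81) = (-(-13 + 4*(-5))/(2*(-3 - 5)))*(0 + 81) = -(-13 - 20)/(2*(-8))*81 = -(-1)*(-33)/16*81 = -1/2*33/8*81 = -33/16*81 = -2673/16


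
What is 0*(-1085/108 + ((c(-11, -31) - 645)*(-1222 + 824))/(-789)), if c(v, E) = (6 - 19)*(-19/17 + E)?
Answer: 0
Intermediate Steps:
c(v, E) = 247/17 - 13*E (c(v, E) = -13*(-19*1/17 + E) = -13*(-19/17 + E) = 247/17 - 13*E)
0*(-1085/108 + ((c(-11, -31) - 645)*(-1222 + 824))/(-789)) = 0*(-1085/108 + (((247/17 - 13*(-31)) - 645)*(-1222 + 824))/(-789)) = 0*(-1085*1/108 + (((247/17 + 403) - 645)*(-398))*(-1/789)) = 0*(-1085/108 + ((7098/17 - 645)*(-398))*(-1/789)) = 0*(-1085/108 - 3867/17*(-398)*(-1/789)) = 0*(-1085/108 + (1539066/17)*(-1/789)) = 0*(-1085/108 - 513022/4471) = 0*(-60257411/482868) = 0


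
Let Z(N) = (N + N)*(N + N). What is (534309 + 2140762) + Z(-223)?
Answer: 2873987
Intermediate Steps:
Z(N) = 4*N² (Z(N) = (2*N)*(2*N) = 4*N²)
(534309 + 2140762) + Z(-223) = (534309 + 2140762) + 4*(-223)² = 2675071 + 4*49729 = 2675071 + 198916 = 2873987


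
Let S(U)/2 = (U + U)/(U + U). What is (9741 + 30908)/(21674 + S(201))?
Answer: 40649/21676 ≈ 1.8753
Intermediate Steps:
S(U) = 2 (S(U) = 2*((U + U)/(U + U)) = 2*((2*U)/((2*U))) = 2*((2*U)*(1/(2*U))) = 2*1 = 2)
(9741 + 30908)/(21674 + S(201)) = (9741 + 30908)/(21674 + 2) = 40649/21676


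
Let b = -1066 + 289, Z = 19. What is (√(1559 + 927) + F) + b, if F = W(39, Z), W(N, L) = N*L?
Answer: -36 + √2486 ≈ 13.860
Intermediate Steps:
b = -777
W(N, L) = L*N
F = 741 (F = 19*39 = 741)
(√(1559 + 927) + F) + b = (√(1559 + 927) + 741) - 777 = (√2486 + 741) - 777 = (741 + √2486) - 777 = -36 + √2486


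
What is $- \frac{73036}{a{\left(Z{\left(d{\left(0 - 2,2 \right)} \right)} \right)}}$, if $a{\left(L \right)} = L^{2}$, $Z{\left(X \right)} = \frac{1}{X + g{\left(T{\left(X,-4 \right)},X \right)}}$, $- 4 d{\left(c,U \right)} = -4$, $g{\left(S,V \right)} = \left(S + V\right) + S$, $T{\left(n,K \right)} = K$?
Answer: $-2629296$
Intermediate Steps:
$g{\left(S,V \right)} = V + 2 S$
$d{\left(c,U \right)} = 1$ ($d{\left(c,U \right)} = \left(- \frac{1}{4}\right) \left(-4\right) = 1$)
$Z{\left(X \right)} = \frac{1}{-8 + 2 X}$ ($Z{\left(X \right)} = \frac{1}{X + \left(X + 2 \left(-4\right)\right)} = \frac{1}{X + \left(X - 8\right)} = \frac{1}{X + \left(-8 + X\right)} = \frac{1}{-8 + 2 X}$)
$- \frac{73036}{a{\left(Z{\left(d{\left(0 - 2,2 \right)} \right)} \right)}} = - \frac{73036}{\left(\frac{1}{2 \left(-4 + 1\right)}\right)^{2}} = - \frac{73036}{\left(\frac{1}{2 \left(-3\right)}\right)^{2}} = - \frac{73036}{\left(\frac{1}{2} \left(- \frac{1}{3}\right)\right)^{2}} = - \frac{73036}{\left(- \frac{1}{6}\right)^{2}} = - 73036 \frac{1}{\frac{1}{36}} = \left(-73036\right) 36 = -2629296$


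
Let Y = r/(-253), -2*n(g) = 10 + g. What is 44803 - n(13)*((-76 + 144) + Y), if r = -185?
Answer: 1003055/22 ≈ 45593.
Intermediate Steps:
n(g) = -5 - g/2 (n(g) = -(10 + g)/2 = -5 - g/2)
Y = 185/253 (Y = -185/(-253) = -185*(-1/253) = 185/253 ≈ 0.73123)
44803 - n(13)*((-76 + 144) + Y) = 44803 - (-5 - ½*13)*((-76 + 144) + 185/253) = 44803 - (-5 - 13/2)*(68 + 185/253) = 44803 - (-23)*17389/(2*253) = 44803 - 1*(-17389/22) = 44803 + 17389/22 = 1003055/22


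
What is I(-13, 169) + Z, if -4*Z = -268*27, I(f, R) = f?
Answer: 1796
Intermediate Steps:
Z = 1809 (Z = -(-67)*27 = -¼*(-7236) = 1809)
I(-13, 169) + Z = -13 + 1809 = 1796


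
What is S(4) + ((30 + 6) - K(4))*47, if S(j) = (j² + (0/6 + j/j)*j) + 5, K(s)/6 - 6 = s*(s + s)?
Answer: -8999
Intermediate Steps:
K(s) = 36 + 12*s² (K(s) = 36 + 6*(s*(s + s)) = 36 + 6*(s*(2*s)) = 36 + 6*(2*s²) = 36 + 12*s²)
S(j) = 5 + j + j² (S(j) = (j² + (0*(⅙) + 1)*j) + 5 = (j² + (0 + 1)*j) + 5 = (j² + 1*j) + 5 = (j² + j) + 5 = (j + j²) + 5 = 5 + j + j²)
S(4) + ((30 + 6) - K(4))*47 = (5 + 4 + 4²) + ((30 + 6) - (36 + 12*4²))*47 = (5 + 4 + 16) + (36 - (36 + 12*16))*47 = 25 + (36 - (36 + 192))*47 = 25 + (36 - 1*228)*47 = 25 + (36 - 228)*47 = 25 - 192*47 = 25 - 9024 = -8999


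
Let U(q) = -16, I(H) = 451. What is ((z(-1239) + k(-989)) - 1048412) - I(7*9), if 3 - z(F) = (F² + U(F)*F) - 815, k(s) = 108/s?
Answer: -2574357218/989 ≈ -2.6030e+6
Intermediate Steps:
z(F) = 818 - F² + 16*F (z(F) = 3 - ((F² - 16*F) - 815) = 3 - (-815 + F² - 16*F) = 3 + (815 - F² + 16*F) = 818 - F² + 16*F)
((z(-1239) + k(-989)) - 1048412) - I(7*9) = (((818 - 1*(-1239)² + 16*(-1239)) + 108/(-989)) - 1048412) - 1*451 = (((818 - 1*1535121 - 19824) + 108*(-1/989)) - 1048412) - 451 = (((818 - 1535121 - 19824) - 108/989) - 1048412) - 451 = ((-1554127 - 108/989) - 1048412) - 451 = (-1537031711/989 - 1048412) - 451 = -2573911179/989 - 451 = -2574357218/989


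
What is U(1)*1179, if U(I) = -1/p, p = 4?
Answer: -1179/4 ≈ -294.75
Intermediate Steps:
U(I) = -1/4
U(1)*1179 = -1/4*1179 = -1179/4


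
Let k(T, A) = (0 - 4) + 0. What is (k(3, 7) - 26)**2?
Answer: 900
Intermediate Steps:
k(T, A) = -4 (k(T, A) = -4 + 0 = -4)
(k(3, 7) - 26)**2 = (-4 - 26)**2 = (-30)**2 = 900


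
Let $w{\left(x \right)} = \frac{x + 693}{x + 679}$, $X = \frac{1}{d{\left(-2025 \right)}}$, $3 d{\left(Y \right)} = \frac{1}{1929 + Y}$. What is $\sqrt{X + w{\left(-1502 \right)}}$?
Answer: $\frac{i \sqrt{194404945}}{823} \approx 16.942 i$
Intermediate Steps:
$d{\left(Y \right)} = \frac{1}{3 \left(1929 + Y\right)}$
$X = -288$ ($X = \frac{1}{\frac{1}{3} \frac{1}{1929 - 2025}} = \frac{1}{\frac{1}{3} \frac{1}{-96}} = \frac{1}{\frac{1}{3} \left(- \frac{1}{96}\right)} = \frac{1}{- \frac{1}{288}} = -288$)
$w{\left(x \right)} = \frac{693 + x}{679 + x}$
$\sqrt{X + w{\left(-1502 \right)}} = \sqrt{-288 + \frac{693 - 1502}{679 - 1502}} = \sqrt{-288 + \frac{1}{-823} \left(-809\right)} = \sqrt{-288 - - \frac{809}{823}} = \sqrt{-288 + \frac{809}{823}} = \sqrt{- \frac{236215}{823}} = \frac{i \sqrt{194404945}}{823}$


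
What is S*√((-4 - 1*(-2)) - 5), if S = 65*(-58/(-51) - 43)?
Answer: -138775*I*√7/51 ≈ -7199.3*I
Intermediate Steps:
S = -138775/51 (S = 65*(-58*(-1/51) - 43) = 65*(58/51 - 43) = 65*(-2135/51) = -138775/51 ≈ -2721.1)
S*√((-4 - 1*(-2)) - 5) = -138775*√((-4 - 1*(-2)) - 5)/51 = -138775*√((-4 + 2) - 5)/51 = -138775*√(-2 - 5)/51 = -138775*I*√7/51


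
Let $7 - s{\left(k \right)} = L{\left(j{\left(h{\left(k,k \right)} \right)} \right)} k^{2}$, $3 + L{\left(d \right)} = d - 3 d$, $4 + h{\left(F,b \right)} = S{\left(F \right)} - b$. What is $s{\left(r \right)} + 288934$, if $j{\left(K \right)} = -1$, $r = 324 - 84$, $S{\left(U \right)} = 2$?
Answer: $346541$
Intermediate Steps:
$r = 240$
$h{\left(F,b \right)} = -2 - b$ ($h{\left(F,b \right)} = -4 - \left(-2 + b\right) = -2 - b$)
$L{\left(d \right)} = -3 - 2 d$ ($L{\left(d \right)} = -3 + \left(d - 3 d\right) = -3 - 2 d$)
$s{\left(k \right)} = 7 + k^{2}$ ($s{\left(k \right)} = 7 - \left(-3 - -2\right) k^{2} = 7 - \left(-3 + 2\right) k^{2} = 7 - - k^{2} = 7 + k^{2}$)
$s{\left(r \right)} + 288934 = \left(7 + 240^{2}\right) + 288934 = \left(7 + 57600\right) + 288934 = 57607 + 288934 = 346541$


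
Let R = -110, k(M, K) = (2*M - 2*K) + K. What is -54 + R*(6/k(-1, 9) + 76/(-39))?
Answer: 8594/39 ≈ 220.36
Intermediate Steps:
k(M, K) = -K + 2*M (k(M, K) = (-2*K + 2*M) + K = -K + 2*M)
-54 + R*(6/k(-1, 9) + 76/(-39)) = -54 - 110*(6/(-1*9 + 2*(-1)) + 76/(-39)) = -54 - 110*(6/(-9 - 2) + 76*(-1/39)) = -54 - 110*(6/(-11) - 76/39) = -54 - 110*(6*(-1/11) - 76/39) = -54 - 110*(-6/11 - 76/39) = -54 - 110*(-1070/429) = -54 + 10700/39 = 8594/39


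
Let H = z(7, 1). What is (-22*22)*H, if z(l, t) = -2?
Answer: 968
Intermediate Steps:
H = -2
(-22*22)*H = -22*22*(-2) = -484*(-2) = 968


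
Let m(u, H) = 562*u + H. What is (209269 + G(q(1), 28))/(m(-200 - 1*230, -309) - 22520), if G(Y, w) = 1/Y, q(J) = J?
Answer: -209270/264489 ≈ -0.79122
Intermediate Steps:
m(u, H) = H + 562*u
(209269 + G(q(1), 28))/(m(-200 - 1*230, -309) - 22520) = (209269 + 1/1)/((-309 + 562*(-200 - 1*230)) - 22520) = (209269 + 1)/((-309 + 562*(-200 - 230)) - 22520) = 209270/((-309 + 562*(-430)) - 22520) = 209270/((-309 - 241660) - 22520) = 209270/(-241969 - 22520) = 209270/(-264489) = 209270*(-1/264489) = -209270/264489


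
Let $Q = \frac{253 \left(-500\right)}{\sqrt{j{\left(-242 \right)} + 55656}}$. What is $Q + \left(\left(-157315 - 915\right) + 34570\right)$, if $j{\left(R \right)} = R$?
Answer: $-123660 - \frac{63250 \sqrt{55414}}{27707} \approx -1.242 \cdot 10^{5}$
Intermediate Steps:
$Q = - \frac{63250 \sqrt{55414}}{27707}$ ($Q = \frac{253 \left(-500\right)}{\sqrt{-242 + 55656}} = - \frac{126500}{\sqrt{55414}} = - 126500 \frac{\sqrt{55414}}{55414} = - \frac{63250 \sqrt{55414}}{27707} \approx -537.38$)
$Q + \left(\left(-157315 - 915\right) + 34570\right) = - \frac{63250 \sqrt{55414}}{27707} + \left(\left(-157315 - 915\right) + 34570\right) = - \frac{63250 \sqrt{55414}}{27707} + \left(-158230 + 34570\right) = - \frac{63250 \sqrt{55414}}{27707} - 123660 = -123660 - \frac{63250 \sqrt{55414}}{27707}$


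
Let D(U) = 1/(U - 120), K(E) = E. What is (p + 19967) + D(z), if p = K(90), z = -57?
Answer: 3550088/177 ≈ 20057.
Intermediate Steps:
p = 90
D(U) = 1/(-120 + U)
(p + 19967) + D(z) = (90 + 19967) + 1/(-120 - 57) = 20057 + 1/(-177) = 20057 - 1/177 = 3550088/177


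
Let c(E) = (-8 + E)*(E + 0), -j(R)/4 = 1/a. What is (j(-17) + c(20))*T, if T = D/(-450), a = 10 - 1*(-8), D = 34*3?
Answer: -36686/675 ≈ -54.350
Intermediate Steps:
D = 102
a = 18 (a = 10 + 8 = 18)
j(R) = -2/9 (j(R) = -4/18 = -4*1/18 = -2/9)
c(E) = E*(-8 + E) (c(E) = (-8 + E)*E = E*(-8 + E))
T = -17/75 (T = 102/(-450) = 102*(-1/450) = -17/75 ≈ -0.22667)
(j(-17) + c(20))*T = (-2/9 + 20*(-8 + 20))*(-17/75) = (-2/9 + 20*12)*(-17/75) = (-2/9 + 240)*(-17/75) = (2158/9)*(-17/75) = -36686/675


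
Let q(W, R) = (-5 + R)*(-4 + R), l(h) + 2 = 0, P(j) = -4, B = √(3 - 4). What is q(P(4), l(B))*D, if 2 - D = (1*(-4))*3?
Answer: 588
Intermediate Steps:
B = I (B = √(-1) = I ≈ 1.0*I)
l(h) = -2 (l(h) = -2 + 0 = -2)
D = 14 (D = 2 - 1*(-4)*3 = 2 - (-4)*3 = 2 - 1*(-12) = 2 + 12 = 14)
q(P(4), l(B))*D = (20 + (-2)² - 9*(-2))*14 = (20 + 4 + 18)*14 = 42*14 = 588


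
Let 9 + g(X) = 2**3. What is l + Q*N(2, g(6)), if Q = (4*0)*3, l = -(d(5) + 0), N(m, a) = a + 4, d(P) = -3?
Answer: 3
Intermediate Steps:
g(X) = -1 (g(X) = -9 + 2**3 = -9 + 8 = -1)
N(m, a) = 4 + a
l = 3 (l = -(-3 + 0) = -1*(-3) = 3)
Q = 0 (Q = 0*3 = 0)
l + Q*N(2, g(6)) = 3 + 0*(4 - 1) = 3 + 0*3 = 3 + 0 = 3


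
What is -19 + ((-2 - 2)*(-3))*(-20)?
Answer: -259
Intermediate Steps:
-19 + ((-2 - 2)*(-3))*(-20) = -19 - 4*(-3)*(-20) = -19 + 12*(-20) = -19 - 240 = -259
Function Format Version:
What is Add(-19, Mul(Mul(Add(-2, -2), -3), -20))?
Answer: -259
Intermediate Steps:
Add(-19, Mul(Mul(Add(-2, -2), -3), -20)) = Add(-19, Mul(Mul(-4, -3), -20)) = Add(-19, Mul(12, -20)) = Add(-19, -240) = -259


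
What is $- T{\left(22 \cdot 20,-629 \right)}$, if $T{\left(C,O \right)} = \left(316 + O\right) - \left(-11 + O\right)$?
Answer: $-327$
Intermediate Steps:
$T{\left(C,O \right)} = 327$
$- T{\left(22 \cdot 20,-629 \right)} = \left(-1\right) 327 = -327$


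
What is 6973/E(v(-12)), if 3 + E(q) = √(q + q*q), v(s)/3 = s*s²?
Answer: 6973/8956221 + 55784*√5183/2985407 ≈ 1.3460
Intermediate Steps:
v(s) = 3*s³ (v(s) = 3*(s*s²) = 3*s³)
E(q) = -3 + √(q + q²) (E(q) = -3 + √(q + q*q) = -3 + √(q + q²))
6973/E(v(-12)) = 6973/(-3 + √((3*(-12)³)*(1 + 3*(-12)³))) = 6973/(-3 + √((3*(-1728))*(1 + 3*(-1728)))) = 6973/(-3 + √(-5184*(1 - 5184))) = 6973/(-3 + √(-5184*(-5183))) = 6973/(-3 + √26868672) = 6973/(-3 + 72*√5183)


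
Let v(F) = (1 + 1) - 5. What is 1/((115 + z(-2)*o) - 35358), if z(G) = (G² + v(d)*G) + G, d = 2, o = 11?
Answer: -1/35155 ≈ -2.8445e-5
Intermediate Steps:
v(F) = -3 (v(F) = 2 - 5 = -3)
z(G) = G² - 2*G (z(G) = (G² - 3*G) + G = G² - 2*G)
1/((115 + z(-2)*o) - 35358) = 1/((115 - 2*(-2 - 2)*11) - 35358) = 1/((115 - 2*(-4)*11) - 35358) = 1/((115 + 8*11) - 35358) = 1/((115 + 88) - 35358) = 1/(203 - 35358) = 1/(-35155) = -1/35155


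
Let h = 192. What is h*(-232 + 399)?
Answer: 32064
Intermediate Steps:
h*(-232 + 399) = 192*(-232 + 399) = 192*167 = 32064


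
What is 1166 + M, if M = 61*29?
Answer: 2935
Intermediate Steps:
M = 1769
1166 + M = 1166 + 1769 = 2935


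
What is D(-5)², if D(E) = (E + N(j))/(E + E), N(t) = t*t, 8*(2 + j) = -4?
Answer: 1/64 ≈ 0.015625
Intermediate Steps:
j = -5/2 (j = -2 + (⅛)*(-4) = -2 - ½ = -5/2 ≈ -2.5000)
N(t) = t²
D(E) = (25/4 + E)/(2*E) (D(E) = (E + (-5/2)²)/(E + E) = (E + 25/4)/((2*E)) = (25/4 + E)*(1/(2*E)) = (25/4 + E)/(2*E))
D(-5)² = ((⅛)*(25 + 4*(-5))/(-5))² = ((⅛)*(-⅕)*(25 - 20))² = ((⅛)*(-⅕)*5)² = (-⅛)² = 1/64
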